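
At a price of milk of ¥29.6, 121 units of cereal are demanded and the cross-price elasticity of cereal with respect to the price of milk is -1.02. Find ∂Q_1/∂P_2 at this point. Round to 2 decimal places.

-4.17

ε = (∂Q_1/∂P_2)·(P_2/Q_1) ⇒ ∂Q_1/∂P_2 = ε·Q_1/P_2 = -1.02 × 121/29.6 ≈ -4.17.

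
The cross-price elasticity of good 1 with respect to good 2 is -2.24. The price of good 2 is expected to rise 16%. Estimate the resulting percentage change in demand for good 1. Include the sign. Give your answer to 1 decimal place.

%ΔQ ≈ ε × %ΔP of good 2 = -2.24 × (16%) = -35.8%.
Demand for good 1 falls by about 35.8%.

-35.8%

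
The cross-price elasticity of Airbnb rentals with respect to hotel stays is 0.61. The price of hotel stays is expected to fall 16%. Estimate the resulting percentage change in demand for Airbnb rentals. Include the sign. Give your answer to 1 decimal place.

%ΔQ ≈ ε × %ΔP of hotel stays = 0.61 × (-16%) = -9.8%.

-9.8%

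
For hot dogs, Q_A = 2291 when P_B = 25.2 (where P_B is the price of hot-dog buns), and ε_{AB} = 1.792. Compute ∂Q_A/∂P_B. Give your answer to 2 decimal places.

ε = (∂Q_A/∂P_B)·(P_B/Q_A) ⇒ ∂Q_A/∂P_B = ε·Q_A/P_B = 1.792 × 2291/25.2 ≈ 162.92.

162.92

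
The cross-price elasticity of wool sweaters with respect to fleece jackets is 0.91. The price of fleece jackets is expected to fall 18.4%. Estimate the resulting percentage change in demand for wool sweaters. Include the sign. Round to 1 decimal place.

-16.7%

%ΔQ ≈ ε × %ΔP of fleece jackets = 0.91 × (-18.4%) = -16.7%.
Demand for wool sweaters falls by about 16.7%.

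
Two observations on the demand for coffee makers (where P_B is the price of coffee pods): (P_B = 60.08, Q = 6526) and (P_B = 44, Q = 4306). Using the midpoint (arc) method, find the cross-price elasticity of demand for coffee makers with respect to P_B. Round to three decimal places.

ΔQ_A = 4306 − 6526 = -2220; ΔP_B = 44 − 60.08 = -16.08.
Midpoints: Q̄_A = 5416.0, P̄_B = 52.04.
ε = (ΔQ_A/Q̄_A)/(ΔP_B/P̄_B) = (-2220/5416.0)/(-16.08/52.04) ≈ 1.327.
ε > 0: coffee makers and coffee pods are substitutes.

1.327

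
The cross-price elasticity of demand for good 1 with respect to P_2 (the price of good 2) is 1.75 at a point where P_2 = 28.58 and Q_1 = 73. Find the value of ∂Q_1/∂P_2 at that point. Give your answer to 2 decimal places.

ε = (∂Q_1/∂P_2)·(P_2/Q_1) ⇒ ∂Q_1/∂P_2 = ε·Q_1/P_2 = 1.75 × 73/28.58 ≈ 4.47.

4.47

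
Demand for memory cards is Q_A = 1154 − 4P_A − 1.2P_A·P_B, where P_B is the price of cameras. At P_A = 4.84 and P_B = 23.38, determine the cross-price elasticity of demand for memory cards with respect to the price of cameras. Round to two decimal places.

-0.14

At P_A = 4.84 and P_B = 23.38: Q_A = 998.849.
∂Q_A/∂P_B = -1.2P_A = -1.2(4.84) = -5.8080.
ε = (∂Q_A/∂P_B)(P_B/Q_A) = -5.8080 × (23.38/998.849) ≈ -0.14.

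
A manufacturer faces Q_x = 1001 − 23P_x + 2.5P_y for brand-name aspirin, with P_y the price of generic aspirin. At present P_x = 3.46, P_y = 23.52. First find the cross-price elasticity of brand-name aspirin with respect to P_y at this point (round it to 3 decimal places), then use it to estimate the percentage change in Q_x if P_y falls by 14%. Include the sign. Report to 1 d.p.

-0.8%

At P_x = 3.46, P_y = 23.52: Q_x = 980.22.
∂Q_x/∂P_y = 2.5.
ε = (∂Q_x/∂P_y)(P_y/Q_x) = 2.5000 × 23.52/980.22 ≈ 0.060.
%ΔQ_x ≈ ε × %ΔP_y = 0.060 × (-14%) = -0.8%.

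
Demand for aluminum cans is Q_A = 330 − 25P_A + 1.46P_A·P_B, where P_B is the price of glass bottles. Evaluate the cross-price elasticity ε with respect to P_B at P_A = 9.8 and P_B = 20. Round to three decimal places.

At P_A = 9.8 and P_B = 20: Q_A = 371.16.
∂Q_A/∂P_B = 1.46P_A = 1.46(9.8) = 14.3080.
ε = (∂Q_A/∂P_B)(P_B/Q_A) = 14.3080 × (20/371.16) ≈ 0.771.

0.771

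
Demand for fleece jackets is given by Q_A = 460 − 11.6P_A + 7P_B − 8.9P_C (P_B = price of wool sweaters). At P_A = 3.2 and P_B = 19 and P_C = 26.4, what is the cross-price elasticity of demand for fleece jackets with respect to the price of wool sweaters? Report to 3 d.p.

0.414

At P_A = 3.2 and P_B = 19 and P_C = 26.4: Q_A = 320.92.
∂Q_A/∂P_B = 7.
ε = (∂Q_A/∂P_B)(P_B/Q_A) = 7 × (19/320.92) ≈ 0.414.
Since ε > 0, fleece jackets and wool sweaters are substitutes.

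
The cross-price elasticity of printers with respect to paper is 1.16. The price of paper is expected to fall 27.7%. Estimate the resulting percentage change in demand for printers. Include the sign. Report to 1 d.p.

%ΔQ ≈ ε × %ΔP of paper = 1.16 × (-27.7%) = -32.1%.

-32.1%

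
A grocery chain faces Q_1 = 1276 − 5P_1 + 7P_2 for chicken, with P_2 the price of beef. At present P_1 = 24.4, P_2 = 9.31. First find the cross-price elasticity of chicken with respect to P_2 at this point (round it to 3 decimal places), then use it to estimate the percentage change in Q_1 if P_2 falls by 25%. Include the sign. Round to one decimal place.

-1.3%

At P_1 = 24.4, P_2 = 9.31: Q_1 = 1219.17.
∂Q_1/∂P_2 = 7.
ε = (∂Q_1/∂P_2)(P_2/Q_1) = 7.0000 × 9.31/1219.17 ≈ 0.053.
%ΔQ_1 ≈ ε × %ΔP_2 = 0.053 × (-25%) = -1.3%.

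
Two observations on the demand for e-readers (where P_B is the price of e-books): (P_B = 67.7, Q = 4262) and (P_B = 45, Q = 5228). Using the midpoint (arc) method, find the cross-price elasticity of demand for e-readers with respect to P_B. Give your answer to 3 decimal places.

-0.505

ΔQ_A = 5228 − 4262 = 966; ΔP_B = 45 − 67.7 = -22.7.
Midpoints: Q̄_A = 4745.0, P̄_B = 56.35.
ε = (ΔQ_A/Q̄_A)/(ΔP_B/P̄_B) = (966/4745.0)/(-22.7/56.35) ≈ -0.505.
ε < 0: e-readers and e-books are complements.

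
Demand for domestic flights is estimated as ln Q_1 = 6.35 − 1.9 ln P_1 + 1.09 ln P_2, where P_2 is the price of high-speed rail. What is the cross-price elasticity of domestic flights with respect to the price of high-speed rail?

In a log-linear (constant-elasticity) demand function, the coefficient on ln P_2 is the cross-price elasticity.
ε = 1.09. Positive, so domestic flights and high-speed rail are substitutes.

1.09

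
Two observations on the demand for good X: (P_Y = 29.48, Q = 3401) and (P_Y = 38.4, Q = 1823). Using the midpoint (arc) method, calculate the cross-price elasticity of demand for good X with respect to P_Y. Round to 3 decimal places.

-2.299

ΔQ_X = 1823 − 3401 = -1578; ΔP_Y = 38.4 − 29.48 = 8.92.
Midpoints: Q̄_X = 2612.0, P̄_Y = 33.94.
ε = (ΔQ_X/Q̄_X)/(ΔP_Y/P̄_Y) = (-1578/2612.0)/(8.92/33.94) ≈ -2.299.
ε < 0: good X and good Y are complements.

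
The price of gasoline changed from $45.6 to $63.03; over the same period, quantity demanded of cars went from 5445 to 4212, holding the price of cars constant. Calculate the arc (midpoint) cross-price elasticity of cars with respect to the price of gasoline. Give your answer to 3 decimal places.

-0.796

ΔQ_A = 4212 − 5445 = -1233; ΔP_B = 63.03 − 45.6 = 17.43.
Midpoints: Q̄_A = 4828.5, P̄_B = 54.31.
ε = (ΔQ_A/Q̄_A)/(ΔP_B/P̄_B) = (-1233/4828.5)/(17.43/54.31) ≈ -0.796.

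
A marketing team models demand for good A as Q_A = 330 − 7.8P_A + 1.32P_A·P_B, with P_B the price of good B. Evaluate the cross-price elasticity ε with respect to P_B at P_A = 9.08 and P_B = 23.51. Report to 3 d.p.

0.521

At P_A = 9.08 and P_B = 23.51: Q_A = 540.957.
∂Q_A/∂P_B = 1.32P_A = 1.32(9.08) = 11.9856.
ε = (∂Q_A/∂P_B)(P_B/Q_A) = 11.9856 × (23.51/540.957) ≈ 0.521.
ε > 0: substitutes.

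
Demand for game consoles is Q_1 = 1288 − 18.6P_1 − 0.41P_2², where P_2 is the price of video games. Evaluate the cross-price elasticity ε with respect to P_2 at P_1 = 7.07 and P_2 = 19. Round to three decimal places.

-0.294

At P_1 = 7.07 and P_2 = 19: Q_1 = 1008.488.
∂Q_1/∂P_2 = -0.82P_2 = -0.82(19) = -15.5800.
ε = (∂Q_1/∂P_2)(P_2/Q_1) = -15.5800 × (19/1008.488) ≈ -0.294.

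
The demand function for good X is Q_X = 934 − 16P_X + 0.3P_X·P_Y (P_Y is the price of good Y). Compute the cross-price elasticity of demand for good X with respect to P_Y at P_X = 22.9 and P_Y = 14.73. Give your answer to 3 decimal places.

0.151

At P_X = 22.9 and P_Y = 14.73: Q_X = 668.795.
∂Q_X/∂P_Y = 0.3P_X = 0.3(22.9) = 6.8700.
ε = (∂Q_X/∂P_Y)(P_Y/Q_X) = 6.8700 × (14.73/668.795) ≈ 0.151.
ε > 0: substitutes.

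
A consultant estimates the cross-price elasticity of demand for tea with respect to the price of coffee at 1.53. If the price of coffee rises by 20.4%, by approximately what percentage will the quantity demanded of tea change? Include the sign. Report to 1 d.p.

31.2%

%ΔQ ≈ ε × %ΔP of coffee = 1.53 × (20.4%) = 31.2%.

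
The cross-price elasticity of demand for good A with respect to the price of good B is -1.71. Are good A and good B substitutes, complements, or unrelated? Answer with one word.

ε = -1.71 < 0, so a higher price of good B lowers demand for good A: complements.

complements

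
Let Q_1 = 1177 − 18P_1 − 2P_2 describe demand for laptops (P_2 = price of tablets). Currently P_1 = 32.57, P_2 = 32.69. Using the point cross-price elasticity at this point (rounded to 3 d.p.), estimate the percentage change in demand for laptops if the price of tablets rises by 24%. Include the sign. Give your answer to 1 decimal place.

-3.0%

At P_1 = 32.57, P_2 = 32.69: Q_1 = 525.36.
∂Q_1/∂P_2 = -2.
ε = (∂Q_1/∂P_2)(P_2/Q_1) = -2.0000 × 32.69/525.36 ≈ -0.124.
%ΔQ_1 ≈ ε × %ΔP_2 = -0.124 × (24%) = -3.0%.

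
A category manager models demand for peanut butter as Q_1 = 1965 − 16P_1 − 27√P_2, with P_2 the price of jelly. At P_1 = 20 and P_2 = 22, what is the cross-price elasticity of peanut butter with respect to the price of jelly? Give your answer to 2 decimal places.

-0.04

At P_1 = 20 and P_2 = 22: Q_1 = 1518.359.
∂Q_1/∂P_2 = -27/(2√P_2) = -27/(2√22) = -2.8782.
ε = (∂Q_1/∂P_2)(P_2/Q_1) = -2.8782 × (22/1518.359) ≈ -0.04.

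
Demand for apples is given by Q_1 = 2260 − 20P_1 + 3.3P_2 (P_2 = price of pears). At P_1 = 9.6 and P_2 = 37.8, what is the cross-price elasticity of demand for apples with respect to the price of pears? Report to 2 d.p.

At P_1 = 9.6 and P_2 = 37.8: Q_1 = 2192.74.
∂Q_1/∂P_2 = 3.3.
ε = (∂Q_1/∂P_2)(P_2/Q_1) = 3.3 × (37.8/2192.74) ≈ 0.06.
Since ε > 0, apples and pears are substitutes.

0.06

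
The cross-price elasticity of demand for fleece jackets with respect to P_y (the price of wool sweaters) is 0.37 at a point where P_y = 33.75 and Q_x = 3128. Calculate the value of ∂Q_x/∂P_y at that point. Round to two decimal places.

ε = (∂Q_x/∂P_y)·(P_y/Q_x) ⇒ ∂Q_x/∂P_y = ε·Q_x/P_y = 0.37 × 3128/33.75 ≈ 34.29.

34.29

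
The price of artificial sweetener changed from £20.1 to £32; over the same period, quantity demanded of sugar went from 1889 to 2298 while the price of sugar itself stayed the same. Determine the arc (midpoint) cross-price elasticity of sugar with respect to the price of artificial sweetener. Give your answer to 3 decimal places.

ΔQ_A = 2298 − 1889 = 409; ΔP_B = 32 − 20.1 = 11.9.
Midpoints: Q̄_A = 2093.5, P̄_B = 26.05.
ε = (ΔQ_A/Q̄_A)/(ΔP_B/P̄_B) = (409/2093.5)/(11.9/26.05) ≈ 0.428.
ε > 0: sugar and artificial sweetener are substitutes.

0.428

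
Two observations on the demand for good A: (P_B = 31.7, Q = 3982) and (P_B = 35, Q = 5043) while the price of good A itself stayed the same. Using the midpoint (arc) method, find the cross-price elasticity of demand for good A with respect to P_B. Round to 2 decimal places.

ΔQ_A = 5043 − 3982 = 1061; ΔP_B = 35 − 31.7 = 3.3.
Midpoints: Q̄_A = 4512.5, P̄_B = 33.35.
ε = (ΔQ_A/Q̄_A)/(ΔP_B/P̄_B) = (1061/4512.5)/(3.3/33.35) ≈ 2.38.

2.38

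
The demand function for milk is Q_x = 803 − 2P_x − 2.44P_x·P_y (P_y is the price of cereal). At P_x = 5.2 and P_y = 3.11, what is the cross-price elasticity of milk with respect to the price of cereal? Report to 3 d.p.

-0.052

At P_x = 5.2 and P_y = 3.11: Q_x = 753.140.
∂Q_x/∂P_y = -2.44P_x = -2.44(5.2) = -12.6880.
ε = (∂Q_x/∂P_y)(P_y/Q_x) = -12.6880 × (3.11/753.140) ≈ -0.052.
ε < 0: complements.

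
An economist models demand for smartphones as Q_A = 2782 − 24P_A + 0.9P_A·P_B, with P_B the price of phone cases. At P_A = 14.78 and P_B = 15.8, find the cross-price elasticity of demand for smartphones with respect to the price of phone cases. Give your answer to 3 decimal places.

At P_A = 14.78 and P_B = 15.8: Q_A = 2637.452.
∂Q_A/∂P_B = 0.9P_A = 0.9(14.78) = 13.3020.
ε = (∂Q_A/∂P_B)(P_B/Q_A) = 13.3020 × (15.8/2637.452) ≈ 0.080.
ε > 0: substitutes.

0.080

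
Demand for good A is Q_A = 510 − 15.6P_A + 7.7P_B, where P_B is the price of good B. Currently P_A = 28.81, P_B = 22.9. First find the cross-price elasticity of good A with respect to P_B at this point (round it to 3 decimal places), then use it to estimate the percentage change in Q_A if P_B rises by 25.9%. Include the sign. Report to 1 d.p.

19.3%

At P_A = 28.81, P_B = 22.9: Q_A = 236.894.
∂Q_A/∂P_B = 7.7.
ε = (∂Q_A/∂P_B)(P_B/Q_A) = 7.7000 × 22.9/236.894 ≈ 0.744.
%ΔQ_A ≈ ε × %ΔP_B = 0.744 × (25.9%) = 19.3%.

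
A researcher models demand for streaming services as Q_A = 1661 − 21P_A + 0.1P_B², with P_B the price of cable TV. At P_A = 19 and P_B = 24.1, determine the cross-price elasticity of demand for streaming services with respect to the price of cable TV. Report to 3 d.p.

0.088

At P_A = 19 and P_B = 24.1: Q_A = 1320.081.
∂Q_A/∂P_B = 0.2P_B = 0.2(24.1) = 4.8200.
ε = (∂Q_A/∂P_B)(P_B/Q_A) = 4.8200 × (24.1/1320.081) ≈ 0.088.
ε > 0: substitutes.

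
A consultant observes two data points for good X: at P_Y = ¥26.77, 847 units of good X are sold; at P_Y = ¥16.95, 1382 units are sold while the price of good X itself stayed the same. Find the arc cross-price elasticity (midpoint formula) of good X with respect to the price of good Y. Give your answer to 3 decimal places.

-1.069

ΔQ_X = 1382 − 847 = 535; ΔP_Y = 16.95 − 26.77 = -9.82.
Midpoints: Q̄_X = 1114.5, P̄_Y = 21.86.
ε = (ΔQ_X/Q̄_X)/(ΔP_Y/P̄_Y) = (535/1114.5)/(-9.82/21.86) ≈ -1.069.
ε < 0: good X and good Y are complements.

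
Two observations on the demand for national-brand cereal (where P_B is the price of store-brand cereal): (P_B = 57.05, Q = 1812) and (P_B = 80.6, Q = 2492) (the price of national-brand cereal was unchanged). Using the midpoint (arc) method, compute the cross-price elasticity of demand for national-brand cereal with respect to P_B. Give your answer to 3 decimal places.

ΔQ_A = 2492 − 1812 = 680; ΔP_B = 80.6 − 57.05 = 23.55.
Midpoints: Q̄_A = 2152.0, P̄_B = 68.82.
ε = (ΔQ_A/Q̄_A)/(ΔP_B/P̄_B) = (680/2152.0)/(23.55/68.82) ≈ 0.923.
ε > 0: national-brand cereal and store-brand cereal are substitutes.

0.923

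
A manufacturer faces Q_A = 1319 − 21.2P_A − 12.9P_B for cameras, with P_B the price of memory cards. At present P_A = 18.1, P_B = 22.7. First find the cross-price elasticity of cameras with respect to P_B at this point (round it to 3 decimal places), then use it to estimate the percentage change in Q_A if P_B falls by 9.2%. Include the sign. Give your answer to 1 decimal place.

At P_A = 18.1, P_B = 22.7: Q_A = 642.45.
∂Q_A/∂P_B = -12.9.
ε = (∂Q_A/∂P_B)(P_B/Q_A) = -12.9000 × 22.7/642.45 ≈ -0.456.
%ΔQ_A ≈ ε × %ΔP_B = -0.456 × (-9.2%) = 4.2%.

4.2%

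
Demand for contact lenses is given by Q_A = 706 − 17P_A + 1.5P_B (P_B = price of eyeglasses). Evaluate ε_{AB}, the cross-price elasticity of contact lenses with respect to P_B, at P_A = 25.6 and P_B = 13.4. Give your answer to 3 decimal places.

0.069

At P_A = 25.6 and P_B = 13.4: Q_A = 290.9.
∂Q_A/∂P_B = 1.5.
ε = (∂Q_A/∂P_B)(P_B/Q_A) = 1.5 × (13.4/290.9) ≈ 0.069.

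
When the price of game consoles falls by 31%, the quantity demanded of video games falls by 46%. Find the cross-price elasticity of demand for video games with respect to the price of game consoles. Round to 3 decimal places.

1.484

ε = (%ΔQ of video games) / (%ΔP of game consoles) = (-46%) / (-31%) ≈ 1.484.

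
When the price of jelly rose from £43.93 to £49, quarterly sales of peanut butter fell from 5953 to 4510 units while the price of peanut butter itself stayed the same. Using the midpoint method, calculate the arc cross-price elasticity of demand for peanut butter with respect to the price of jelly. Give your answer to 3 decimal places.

ΔQ_A = 4510 − 5953 = -1443; ΔP_B = 49 − 43.93 = 5.07.
Midpoints: Q̄_A = 5231.5, P̄_B = 46.47.
ε = (ΔQ_A/Q̄_A)/(ΔP_B/P̄_B) = (-1443/5231.5)/(5.07/46.47) ≈ -2.528.

-2.528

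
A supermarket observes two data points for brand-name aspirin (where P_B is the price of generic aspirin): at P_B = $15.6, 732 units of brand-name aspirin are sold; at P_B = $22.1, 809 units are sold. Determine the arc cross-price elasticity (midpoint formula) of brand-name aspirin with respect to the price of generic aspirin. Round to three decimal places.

ΔQ_A = 809 − 732 = 77; ΔP_B = 22.1 − 15.6 = 6.5.
Midpoints: Q̄_A = 770.5, P̄_B = 18.85.
ε = (ΔQ_A/Q̄_A)/(ΔP_B/P̄_B) = (77/770.5)/(6.5/18.85) ≈ 0.290.
ε > 0: brand-name aspirin and generic aspirin are substitutes.

0.290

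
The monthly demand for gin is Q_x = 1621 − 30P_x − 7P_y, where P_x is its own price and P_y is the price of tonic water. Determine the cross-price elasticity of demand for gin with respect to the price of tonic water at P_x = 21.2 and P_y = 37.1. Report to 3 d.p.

-0.358

At P_x = 21.2 and P_y = 37.1: Q_x = 725.3.
∂Q_x/∂P_y = -7.
ε = (∂Q_x/∂P_y)(P_y/Q_x) = -7 × (37.1/725.3) ≈ -0.358.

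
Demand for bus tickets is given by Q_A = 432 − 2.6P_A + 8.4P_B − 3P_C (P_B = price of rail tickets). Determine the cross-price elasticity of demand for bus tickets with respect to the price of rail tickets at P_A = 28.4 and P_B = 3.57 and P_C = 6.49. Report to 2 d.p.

0.08

At P_A = 28.4 and P_B = 3.57 and P_C = 6.49: Q_A = 368.678.
∂Q_A/∂P_B = 8.4.
ε = (∂Q_A/∂P_B)(P_B/Q_A) = 8.4 × (3.57/368.678) ≈ 0.08.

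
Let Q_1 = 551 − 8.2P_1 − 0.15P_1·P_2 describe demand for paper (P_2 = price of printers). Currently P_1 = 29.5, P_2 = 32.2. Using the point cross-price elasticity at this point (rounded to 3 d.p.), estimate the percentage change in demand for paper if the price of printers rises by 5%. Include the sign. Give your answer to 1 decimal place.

-4.3%

At P_1 = 29.5, P_2 = 32.2: Q_1 = 166.615.
∂Q_1/∂P_2 = -0.15P_1 = -4.4250.
ε = (∂Q_1/∂P_2)(P_2/Q_1) = -4.4250 × 32.2/166.615 ≈ -0.855.
%ΔQ_1 ≈ ε × %ΔP_2 = -0.855 × (5%) = -4.3%.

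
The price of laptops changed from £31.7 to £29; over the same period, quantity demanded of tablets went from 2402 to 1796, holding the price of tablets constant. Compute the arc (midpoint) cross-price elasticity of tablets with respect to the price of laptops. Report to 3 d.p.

ΔQ_A = 1796 − 2402 = -606; ΔP_B = 29 − 31.7 = -2.7.
Midpoints: Q̄_A = 2099.0, P̄_B = 30.35.
ε = (ΔQ_A/Q̄_A)/(ΔP_B/P̄_B) = (-606/2099.0)/(-2.7/30.35) ≈ 3.245.
ε > 0: tablets and laptops are substitutes.

3.245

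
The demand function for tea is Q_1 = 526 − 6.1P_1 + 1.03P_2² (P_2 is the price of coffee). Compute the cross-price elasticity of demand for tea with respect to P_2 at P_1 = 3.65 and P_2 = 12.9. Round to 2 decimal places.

0.51

At P_1 = 3.65 and P_2 = 12.9: Q_1 = 675.137.
∂Q_1/∂P_2 = 2.06P_2 = 2.06(12.9) = 26.5740.
ε = (∂Q_1/∂P_2)(P_2/Q_1) = 26.5740 × (12.9/675.137) ≈ 0.51.
ε > 0: substitutes.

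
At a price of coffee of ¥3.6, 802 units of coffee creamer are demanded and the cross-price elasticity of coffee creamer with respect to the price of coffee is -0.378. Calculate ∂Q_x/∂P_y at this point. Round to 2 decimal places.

ε = (∂Q_x/∂P_y)·(P_y/Q_x) ⇒ ∂Q_x/∂P_y = ε·Q_x/P_y = -0.378 × 802/3.6 ≈ -84.21.

-84.21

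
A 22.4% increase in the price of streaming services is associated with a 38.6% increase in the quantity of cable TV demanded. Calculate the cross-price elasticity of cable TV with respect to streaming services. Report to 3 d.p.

ε = (%ΔQ of cable TV) / (%ΔP of streaming services) = (38.6%) / (22.4%) ≈ 1.723.

1.723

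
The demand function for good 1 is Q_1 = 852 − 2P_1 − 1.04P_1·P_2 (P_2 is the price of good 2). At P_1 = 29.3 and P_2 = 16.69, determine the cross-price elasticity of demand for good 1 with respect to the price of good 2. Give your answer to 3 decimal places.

-1.786

At P_1 = 29.3 and P_2 = 16.69: Q_1 = 284.822.
∂Q_1/∂P_2 = -1.04P_1 = -1.04(29.3) = -30.4720.
ε = (∂Q_1/∂P_2)(P_2/Q_1) = -30.4720 × (16.69/284.822) ≈ -1.786.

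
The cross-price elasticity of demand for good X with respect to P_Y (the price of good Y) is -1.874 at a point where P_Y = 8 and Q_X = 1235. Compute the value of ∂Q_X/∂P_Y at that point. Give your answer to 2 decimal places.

-289.30

ε = (∂Q_X/∂P_Y)·(P_Y/Q_X) ⇒ ∂Q_X/∂P_Y = ε·Q_X/P_Y = -1.874 × 1235/8 ≈ -289.30.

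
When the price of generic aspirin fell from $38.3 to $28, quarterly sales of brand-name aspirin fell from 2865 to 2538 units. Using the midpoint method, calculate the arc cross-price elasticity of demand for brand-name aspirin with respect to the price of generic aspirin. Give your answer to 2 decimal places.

ΔQ_A = 2538 − 2865 = -327; ΔP_B = 28 − 38.3 = -10.3.
Midpoints: Q̄_A = 2701.5, P̄_B = 33.15.
ε = (ΔQ_A/Q̄_A)/(ΔP_B/P̄_B) = (-327/2701.5)/(-10.3/33.15) ≈ 0.39.

0.39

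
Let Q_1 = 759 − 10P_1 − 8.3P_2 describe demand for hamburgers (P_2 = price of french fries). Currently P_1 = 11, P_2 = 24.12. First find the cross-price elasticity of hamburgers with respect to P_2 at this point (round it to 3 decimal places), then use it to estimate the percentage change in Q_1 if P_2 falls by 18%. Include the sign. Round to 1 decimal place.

At P_1 = 11, P_2 = 24.12: Q_1 = 448.804.
∂Q_1/∂P_2 = -8.3.
ε = (∂Q_1/∂P_2)(P_2/Q_1) = -8.3000 × 24.12/448.804 ≈ -0.446.
%ΔQ_1 ≈ ε × %ΔP_2 = -0.446 × (-18%) = 8.0%.

8.0%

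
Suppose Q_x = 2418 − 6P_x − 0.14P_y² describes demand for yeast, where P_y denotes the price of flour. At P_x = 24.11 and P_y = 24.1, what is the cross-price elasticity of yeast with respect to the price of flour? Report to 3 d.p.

-0.074

At P_x = 24.11 and P_y = 24.1: Q_x = 2192.027.
∂Q_x/∂P_y = -0.28P_y = -0.28(24.1) = -6.7480.
ε = (∂Q_x/∂P_y)(P_y/Q_x) = -6.7480 × (24.1/2192.027) ≈ -0.074.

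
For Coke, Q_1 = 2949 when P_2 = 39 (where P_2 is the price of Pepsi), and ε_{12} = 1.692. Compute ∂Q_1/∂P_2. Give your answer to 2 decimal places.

127.94

ε = (∂Q_1/∂P_2)·(P_2/Q_1) ⇒ ∂Q_1/∂P_2 = ε·Q_1/P_2 = 1.692 × 2949/39 ≈ 127.94.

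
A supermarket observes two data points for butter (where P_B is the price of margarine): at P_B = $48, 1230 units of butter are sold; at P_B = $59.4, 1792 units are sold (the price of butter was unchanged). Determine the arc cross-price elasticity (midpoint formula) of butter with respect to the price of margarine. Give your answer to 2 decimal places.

ΔQ_A = 1792 − 1230 = 562; ΔP_B = 59.4 − 48 = 11.4.
Midpoints: Q̄_A = 1511.0, P̄_B = 53.70.
ε = (ΔQ_A/Q̄_A)/(ΔP_B/P̄_B) = (562/1511.0)/(11.4/53.70) ≈ 1.75.
ε > 0: butter and margarine are substitutes.

1.75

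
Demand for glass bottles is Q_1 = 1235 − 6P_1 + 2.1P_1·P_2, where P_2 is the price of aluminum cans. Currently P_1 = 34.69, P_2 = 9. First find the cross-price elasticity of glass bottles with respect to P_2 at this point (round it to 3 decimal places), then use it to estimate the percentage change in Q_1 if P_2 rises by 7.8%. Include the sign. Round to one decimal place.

At P_1 = 34.69, P_2 = 9: Q_1 = 1682.501.
∂Q_1/∂P_2 = 2.1P_1 = 72.8490.
ε = (∂Q_1/∂P_2)(P_2/Q_1) = 72.8490 × 9/1682.501 ≈ 0.390.
%ΔQ_1 ≈ ε × %ΔP_2 = 0.390 × (7.8%) = 3.0%.

3.0%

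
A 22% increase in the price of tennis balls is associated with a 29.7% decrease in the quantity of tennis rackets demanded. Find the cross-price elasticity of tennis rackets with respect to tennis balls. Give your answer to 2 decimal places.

ε = (%ΔQ of tennis rackets) / (%ΔP of tennis balls) = (-29.7%) / (22%) ≈ -1.35.

-1.35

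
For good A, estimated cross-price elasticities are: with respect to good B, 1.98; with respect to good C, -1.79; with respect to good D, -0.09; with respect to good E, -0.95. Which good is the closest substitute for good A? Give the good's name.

Substitutes have ε > 0. Among the positive values, 1.98 (good B) is largest.

good B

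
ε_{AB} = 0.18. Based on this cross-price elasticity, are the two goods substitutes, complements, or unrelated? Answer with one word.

ε = 0.18 > 0, so a higher price of good B raises demand for good A: substitutes.

substitutes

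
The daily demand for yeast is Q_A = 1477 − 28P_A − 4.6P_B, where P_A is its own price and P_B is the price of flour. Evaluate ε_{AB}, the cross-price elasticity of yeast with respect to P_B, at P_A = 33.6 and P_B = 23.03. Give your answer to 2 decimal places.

-0.25

At P_A = 33.6 and P_B = 23.03: Q_A = 430.262.
∂Q_A/∂P_B = -4.6.
ε = (∂Q_A/∂P_B)(P_B/Q_A) = -4.6 × (23.03/430.262) ≈ -0.25.
Since ε < 0, yeast and flour are complements.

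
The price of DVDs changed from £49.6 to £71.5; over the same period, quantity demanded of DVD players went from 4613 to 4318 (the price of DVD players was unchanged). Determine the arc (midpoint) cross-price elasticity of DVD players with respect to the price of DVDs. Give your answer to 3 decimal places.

-0.183

ΔQ_A = 4318 − 4613 = -295; ΔP_B = 71.5 − 49.6 = 21.9.
Midpoints: Q̄_A = 4465.5, P̄_B = 60.55.
ε = (ΔQ_A/Q̄_A)/(ΔP_B/P̄_B) = (-295/4465.5)/(21.9/60.55) ≈ -0.183.
ε < 0: DVD players and DVDs are complements.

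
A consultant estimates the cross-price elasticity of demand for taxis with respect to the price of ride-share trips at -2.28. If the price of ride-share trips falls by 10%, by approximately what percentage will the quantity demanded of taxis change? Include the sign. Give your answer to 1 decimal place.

%ΔQ ≈ ε × %ΔP of ride-share trips = -2.28 × (-10%) = 22.8%.

22.8%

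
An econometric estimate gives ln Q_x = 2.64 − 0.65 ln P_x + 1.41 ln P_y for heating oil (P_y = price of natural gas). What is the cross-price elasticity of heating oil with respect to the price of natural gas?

1.41

In a log-linear (constant-elasticity) demand function, the coefficient on ln P_y is the cross-price elasticity.
ε = 1.41. Positive, so heating oil and natural gas are substitutes.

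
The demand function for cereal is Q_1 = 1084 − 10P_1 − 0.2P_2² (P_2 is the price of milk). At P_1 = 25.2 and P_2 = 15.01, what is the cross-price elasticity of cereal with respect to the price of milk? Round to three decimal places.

At P_1 = 25.2 and P_2 = 15.01: Q_1 = 786.940.
∂Q_1/∂P_2 = -0.4P_2 = -0.4(15.01) = -6.0040.
ε = (∂Q_1/∂P_2)(P_2/Q_1) = -6.0040 × (15.01/786.940) ≈ -0.115.

-0.115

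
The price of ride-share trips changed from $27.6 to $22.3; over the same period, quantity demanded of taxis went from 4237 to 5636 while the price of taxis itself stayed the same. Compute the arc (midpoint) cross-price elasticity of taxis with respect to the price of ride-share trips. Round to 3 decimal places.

-1.334

ΔQ_A = 5636 − 4237 = 1399; ΔP_B = 22.3 − 27.6 = -5.3.
Midpoints: Q̄_A = 4936.5, P̄_B = 24.95.
ε = (ΔQ_A/Q̄_A)/(ΔP_B/P̄_B) = (1399/4936.5)/(-5.3/24.95) ≈ -1.334.
ε < 0: taxis and ride-share trips are complements.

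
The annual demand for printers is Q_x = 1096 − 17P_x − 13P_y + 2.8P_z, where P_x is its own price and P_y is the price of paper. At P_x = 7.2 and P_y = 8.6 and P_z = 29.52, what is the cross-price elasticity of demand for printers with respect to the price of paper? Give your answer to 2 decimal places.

-0.12

At P_x = 7.2 and P_y = 8.6 and P_z = 29.52: Q_x = 944.456.
∂Q_x/∂P_y = -13.
ε = (∂Q_x/∂P_y)(P_y/Q_x) = -13 × (8.6/944.456) ≈ -0.12.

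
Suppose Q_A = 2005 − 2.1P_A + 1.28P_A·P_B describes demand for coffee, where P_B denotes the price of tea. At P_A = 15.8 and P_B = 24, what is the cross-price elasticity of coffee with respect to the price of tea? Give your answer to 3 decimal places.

0.198

At P_A = 15.8 and P_B = 24: Q_A = 2457.196.
∂Q_A/∂P_B = 1.28P_A = 1.28(15.8) = 20.2240.
ε = (∂Q_A/∂P_B)(P_B/Q_A) = 20.2240 × (24/2457.196) ≈ 0.198.
ε > 0: substitutes.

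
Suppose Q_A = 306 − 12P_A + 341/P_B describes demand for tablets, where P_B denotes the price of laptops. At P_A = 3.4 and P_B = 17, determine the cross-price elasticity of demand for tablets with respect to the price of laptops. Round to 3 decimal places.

At P_A = 3.4 and P_B = 17: Q_A = 285.259.
∂Q_A/∂P_B = −341/P_B² = -1.1799.
ε = (∂Q_A/∂P_B)(P_B/Q_A) = -1.1799 × (17/285.259) ≈ -0.070.
ε < 0: complements.

-0.070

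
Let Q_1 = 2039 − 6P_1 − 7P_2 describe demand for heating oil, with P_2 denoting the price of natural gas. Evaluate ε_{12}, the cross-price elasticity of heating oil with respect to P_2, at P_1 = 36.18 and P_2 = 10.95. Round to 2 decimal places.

-0.04

At P_1 = 36.18 and P_2 = 10.95: Q_1 = 1745.27.
∂Q_1/∂P_2 = -7.
ε = (∂Q_1/∂P_2)(P_2/Q_1) = -7 × (10.95/1745.27) ≈ -0.04.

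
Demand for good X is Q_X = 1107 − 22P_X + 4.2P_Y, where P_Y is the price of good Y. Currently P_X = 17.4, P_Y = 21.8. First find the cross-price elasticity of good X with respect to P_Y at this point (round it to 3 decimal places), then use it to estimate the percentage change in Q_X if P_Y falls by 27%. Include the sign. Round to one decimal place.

-3.0%

At P_X = 17.4, P_Y = 21.8: Q_X = 815.76.
∂Q_X/∂P_Y = 4.2.
ε = (∂Q_X/∂P_Y)(P_Y/Q_X) = 4.2000 × 21.8/815.76 ≈ 0.112.
%ΔQ_X ≈ ε × %ΔP_Y = 0.112 × (-27%) = -3.0%.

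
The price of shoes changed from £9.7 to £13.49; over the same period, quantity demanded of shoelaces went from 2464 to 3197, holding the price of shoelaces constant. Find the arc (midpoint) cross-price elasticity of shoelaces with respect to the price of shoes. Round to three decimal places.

0.792

ΔQ_A = 3197 − 2464 = 733; ΔP_B = 13.49 − 9.7 = 3.79.
Midpoints: Q̄_A = 2830.5, P̄_B = 11.59.
ε = (ΔQ_A/Q̄_A)/(ΔP_B/P̄_B) = (733/2830.5)/(3.79/11.59) ≈ 0.792.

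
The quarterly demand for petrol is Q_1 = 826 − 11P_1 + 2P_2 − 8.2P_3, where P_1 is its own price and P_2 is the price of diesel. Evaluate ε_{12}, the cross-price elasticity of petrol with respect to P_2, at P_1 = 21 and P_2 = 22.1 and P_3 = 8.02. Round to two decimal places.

0.08

At P_1 = 21 and P_2 = 22.1 and P_3 = 8.02: Q_1 = 573.436.
∂Q_1/∂P_2 = 2.
ε = (∂Q_1/∂P_2)(P_2/Q_1) = 2 × (22.1/573.436) ≈ 0.08.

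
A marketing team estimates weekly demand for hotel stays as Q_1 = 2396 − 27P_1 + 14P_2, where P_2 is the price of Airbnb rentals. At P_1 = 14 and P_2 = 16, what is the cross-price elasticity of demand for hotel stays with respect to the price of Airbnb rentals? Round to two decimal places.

0.10

At P_1 = 14 and P_2 = 16: Q_1 = 2242.
∂Q_1/∂P_2 = 14.
ε = (∂Q_1/∂P_2)(P_2/Q_1) = 14 × (16/2242) ≈ 0.10.
Since ε > 0, hotel stays and Airbnb rentals are substitutes.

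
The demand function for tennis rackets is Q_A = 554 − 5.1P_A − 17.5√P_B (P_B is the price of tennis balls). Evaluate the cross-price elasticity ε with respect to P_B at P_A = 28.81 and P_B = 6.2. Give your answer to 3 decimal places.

At P_A = 28.81 and P_B = 6.2: Q_A = 363.494.
∂Q_A/∂P_B = -17.5/(2√P_B) = -17.5/(2√6.2) = -3.5141.
ε = (∂Q_A/∂P_B)(P_B/Q_A) = -3.5141 × (6.2/363.494) ≈ -0.060.

-0.060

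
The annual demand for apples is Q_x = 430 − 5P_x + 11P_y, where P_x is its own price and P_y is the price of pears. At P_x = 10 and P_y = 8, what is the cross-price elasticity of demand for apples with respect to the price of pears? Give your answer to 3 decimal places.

At P_x = 10 and P_y = 8: Q_x = 468.
∂Q_x/∂P_y = 11.
ε = (∂Q_x/∂P_y)(P_y/Q_x) = 11 × (8/468) ≈ 0.188.

0.188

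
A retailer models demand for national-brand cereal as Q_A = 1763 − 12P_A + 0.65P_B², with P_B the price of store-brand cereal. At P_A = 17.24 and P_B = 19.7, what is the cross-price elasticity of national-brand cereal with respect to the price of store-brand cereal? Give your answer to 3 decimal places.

0.279

At P_A = 17.24 and P_B = 19.7: Q_A = 1808.378.
∂Q_A/∂P_B = 1.3P_B = 1.3(19.7) = 25.6100.
ε = (∂Q_A/∂P_B)(P_B/Q_A) = 25.6100 × (19.7/1808.378) ≈ 0.279.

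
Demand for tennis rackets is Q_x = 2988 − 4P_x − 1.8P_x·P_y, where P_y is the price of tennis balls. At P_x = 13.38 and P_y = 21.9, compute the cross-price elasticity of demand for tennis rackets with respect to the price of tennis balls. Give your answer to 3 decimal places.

-0.219

At P_x = 13.38 and P_y = 21.9: Q_x = 2407.040.
∂Q_x/∂P_y = -1.8P_x = -1.8(13.38) = -24.0840.
ε = (∂Q_x/∂P_y)(P_y/Q_x) = -24.0840 × (21.9/2407.040) ≈ -0.219.
ε < 0: complements.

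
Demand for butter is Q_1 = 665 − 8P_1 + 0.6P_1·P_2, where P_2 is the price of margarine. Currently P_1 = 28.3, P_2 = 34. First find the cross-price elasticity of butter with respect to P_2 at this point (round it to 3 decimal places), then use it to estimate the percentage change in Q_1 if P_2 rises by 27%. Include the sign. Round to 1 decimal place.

At P_1 = 28.3, P_2 = 34: Q_1 = 1015.92.
∂Q_1/∂P_2 = 0.6P_1 = 16.9800.
ε = (∂Q_1/∂P_2)(P_2/Q_1) = 16.9800 × 34/1015.92 ≈ 0.568.
%ΔQ_1 ≈ ε × %ΔP_2 = 0.568 × (27%) = 15.3%.

15.3%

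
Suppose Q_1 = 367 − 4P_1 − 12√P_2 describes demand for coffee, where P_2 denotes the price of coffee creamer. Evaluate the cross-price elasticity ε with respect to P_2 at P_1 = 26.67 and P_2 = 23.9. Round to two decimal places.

-0.15

At P_1 = 26.67 and P_2 = 23.9: Q_1 = 201.655.
∂Q_1/∂P_2 = -12/(2√P_2) = -12/(2√23.9) = -1.2273.
ε = (∂Q_1/∂P_2)(P_2/Q_1) = -1.2273 × (23.9/201.655) ≈ -0.15.
ε < 0: complements.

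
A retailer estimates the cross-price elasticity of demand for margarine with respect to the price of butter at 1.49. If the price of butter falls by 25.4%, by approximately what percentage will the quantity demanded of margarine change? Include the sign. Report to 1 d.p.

%ΔQ ≈ ε × %ΔP of butter = 1.49 × (-25.4%) = -37.8%.

-37.8%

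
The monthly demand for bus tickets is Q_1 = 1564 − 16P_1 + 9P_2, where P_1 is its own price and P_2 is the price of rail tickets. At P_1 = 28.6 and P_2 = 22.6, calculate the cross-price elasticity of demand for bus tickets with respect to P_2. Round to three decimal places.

0.155

At P_1 = 28.6 and P_2 = 22.6: Q_1 = 1309.8.
∂Q_1/∂P_2 = 9.
ε = (∂Q_1/∂P_2)(P_2/Q_1) = 9 × (22.6/1309.8) ≈ 0.155.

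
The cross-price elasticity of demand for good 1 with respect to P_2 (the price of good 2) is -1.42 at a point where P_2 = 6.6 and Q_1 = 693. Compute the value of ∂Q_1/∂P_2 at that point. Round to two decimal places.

ε = (∂Q_1/∂P_2)·(P_2/Q_1) ⇒ ∂Q_1/∂P_2 = ε·Q_1/P_2 = -1.42 × 693/6.6 ≈ -149.10.

-149.10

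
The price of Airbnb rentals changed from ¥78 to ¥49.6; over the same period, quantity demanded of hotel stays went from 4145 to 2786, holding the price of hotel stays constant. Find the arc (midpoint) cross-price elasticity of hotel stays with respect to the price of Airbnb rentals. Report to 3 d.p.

ΔQ_A = 2786 − 4145 = -1359; ΔP_B = 49.6 − 78 = -28.4.
Midpoints: Q̄_A = 3465.5, P̄_B = 63.80.
ε = (ΔQ_A/Q̄_A)/(ΔP_B/P̄_B) = (-1359/3465.5)/(-28.4/63.80) ≈ 0.881.

0.881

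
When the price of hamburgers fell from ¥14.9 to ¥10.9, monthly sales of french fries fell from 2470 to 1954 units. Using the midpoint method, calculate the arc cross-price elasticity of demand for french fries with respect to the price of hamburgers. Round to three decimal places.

0.752

ΔQ_A = 1954 − 2470 = -516; ΔP_B = 10.9 − 14.9 = -4.
Midpoints: Q̄_A = 2212.0, P̄_B = 12.90.
ε = (ΔQ_A/Q̄_A)/(ΔP_B/P̄_B) = (-516/2212.0)/(-4/12.90) ≈ 0.752.
ε > 0: french fries and hamburgers are substitutes.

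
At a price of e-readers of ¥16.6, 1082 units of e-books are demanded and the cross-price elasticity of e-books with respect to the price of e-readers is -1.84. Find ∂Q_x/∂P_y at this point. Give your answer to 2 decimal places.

-119.93

ε = (∂Q_x/∂P_y)·(P_y/Q_x) ⇒ ∂Q_x/∂P_y = ε·Q_x/P_y = -1.84 × 1082/16.6 ≈ -119.93.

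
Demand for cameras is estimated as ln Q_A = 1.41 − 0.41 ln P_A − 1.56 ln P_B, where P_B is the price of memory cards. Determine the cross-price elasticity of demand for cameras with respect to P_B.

In a log-linear (constant-elasticity) demand function, the coefficient on ln P_B is the cross-price elasticity.
ε = -1.56. Negative, so cameras and memory cards are complements.

-1.56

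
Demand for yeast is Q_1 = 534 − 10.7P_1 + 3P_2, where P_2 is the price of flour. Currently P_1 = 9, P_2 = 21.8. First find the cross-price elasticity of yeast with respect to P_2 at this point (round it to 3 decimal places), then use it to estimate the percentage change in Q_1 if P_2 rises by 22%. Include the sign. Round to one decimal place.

2.9%

At P_1 = 9, P_2 = 21.8: Q_1 = 503.1.
∂Q_1/∂P_2 = 3.
ε = (∂Q_1/∂P_2)(P_2/Q_1) = 3.0000 × 21.8/503.1 ≈ 0.130.
%ΔQ_1 ≈ ε × %ΔP_2 = 0.130 × (22%) = 2.9%.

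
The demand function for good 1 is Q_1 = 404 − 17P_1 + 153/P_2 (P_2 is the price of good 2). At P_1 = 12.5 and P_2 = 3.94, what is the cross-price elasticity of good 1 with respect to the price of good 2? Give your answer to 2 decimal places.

At P_1 = 12.5 and P_2 = 3.94: Q_1 = 230.332.
∂Q_1/∂P_2 = −153/P_2² = -9.8560.
ε = (∂Q_1/∂P_2)(P_2/Q_1) = -9.8560 × (3.94/230.332) ≈ -0.17.
ε < 0: complements.

-0.17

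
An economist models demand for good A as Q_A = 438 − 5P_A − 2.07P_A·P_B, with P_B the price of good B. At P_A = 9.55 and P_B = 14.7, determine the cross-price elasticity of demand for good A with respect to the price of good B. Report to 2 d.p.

At P_A = 9.55 and P_B = 14.7: Q_A = 99.653.
∂Q_A/∂P_B = -2.07P_A = -2.07(9.55) = -19.7685.
ε = (∂Q_A/∂P_B)(P_B/Q_A) = -19.7685 × (14.7/99.653) ≈ -2.92.
ε < 0: complements.

-2.92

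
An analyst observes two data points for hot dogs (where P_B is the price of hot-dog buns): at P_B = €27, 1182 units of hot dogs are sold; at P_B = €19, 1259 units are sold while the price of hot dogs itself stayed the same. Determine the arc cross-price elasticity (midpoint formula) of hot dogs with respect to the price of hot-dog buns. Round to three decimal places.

ΔQ_A = 1259 − 1182 = 77; ΔP_B = 19 − 27 = -8.
Midpoints: Q̄_A = 1220.5, P̄_B = 23.00.
ε = (ΔQ_A/Q̄_A)/(ΔP_B/P̄_B) = (77/1220.5)/(-8/23.00) ≈ -0.181.
ε < 0: hot dogs and hot-dog buns are complements.

-0.181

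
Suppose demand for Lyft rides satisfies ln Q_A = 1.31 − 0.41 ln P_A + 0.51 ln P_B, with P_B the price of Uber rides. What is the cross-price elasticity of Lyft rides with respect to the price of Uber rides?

0.51

In a log-linear (constant-elasticity) demand function, the coefficient on ln P_B is the cross-price elasticity.
ε = 0.51. Positive, so Lyft rides and Uber rides are substitutes.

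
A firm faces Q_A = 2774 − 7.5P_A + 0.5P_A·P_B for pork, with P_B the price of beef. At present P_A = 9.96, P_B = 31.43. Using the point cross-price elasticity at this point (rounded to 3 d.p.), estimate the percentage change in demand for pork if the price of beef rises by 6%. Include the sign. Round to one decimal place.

0.3%

At P_A = 9.96, P_B = 31.43: Q_A = 2855.821.
∂Q_A/∂P_B = 0.5P_A = 4.9800.
ε = (∂Q_A/∂P_B)(P_B/Q_A) = 4.9800 × 31.43/2855.821 ≈ 0.055.
%ΔQ_A ≈ ε × %ΔP_B = 0.055 × (6%) = 0.3%.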